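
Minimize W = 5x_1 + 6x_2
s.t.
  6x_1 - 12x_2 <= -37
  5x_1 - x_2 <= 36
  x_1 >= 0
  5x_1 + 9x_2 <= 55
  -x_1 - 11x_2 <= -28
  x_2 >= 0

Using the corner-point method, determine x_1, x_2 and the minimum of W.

Feasible corners and W = 5x_1 + 6x_2:
  (0, 37/12) → W = 37/2
  (109/38, 515/114) → W = 1575/38
  (0, 55/9) → W = 110/3

At the optimal vertex, 6x_1 - 12x_2 = -37 and x_1 = 0.
Solving simultaneously gives x_1 = 0, x_2 = 37/12.

x_1 = 0, x_2 = 37/12, minimum W = 37/2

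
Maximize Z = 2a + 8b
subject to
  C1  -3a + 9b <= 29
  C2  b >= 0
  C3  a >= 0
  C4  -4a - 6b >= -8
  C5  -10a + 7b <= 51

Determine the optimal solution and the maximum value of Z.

Extreme points and Z = 2a + 8b:
  (0, 0) → Z = 0
  (2, 0) → Z = 4
  (0, 4/3) → Z = 32/3

The optimum lies where a = 0 and -4a - 6b = -8.
Solving simultaneously gives a = 0, b = 4/3.

a = 0, b = 4/3, maximum Z = 32/3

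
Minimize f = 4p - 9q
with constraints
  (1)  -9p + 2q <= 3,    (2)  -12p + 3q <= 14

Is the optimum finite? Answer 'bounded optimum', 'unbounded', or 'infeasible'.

From the feasible point (19/3, 30), moving in the direction (3, 12) keeps every constraint satisfied while f decreases without bound.

unbounded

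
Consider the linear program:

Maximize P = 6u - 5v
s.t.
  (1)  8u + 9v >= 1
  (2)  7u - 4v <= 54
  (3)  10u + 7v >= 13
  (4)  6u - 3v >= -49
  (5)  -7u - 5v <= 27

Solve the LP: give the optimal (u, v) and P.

u = 98/19, v = -85/19, maximum P = 1013/19

Extreme points and P = 6u - 5v:
  (98/19, -85/19) → P = 1013/19
  (55/17, -47/17) → P = 565/17
  (-38/9, 71/9) → P = -583/9
The feasible region is unbounded (it extends along (1, 2), (4, 7)), but P strictly decreases along every unbounded feasible direction, so there is no improving ray and the maximum is attained at a vertex.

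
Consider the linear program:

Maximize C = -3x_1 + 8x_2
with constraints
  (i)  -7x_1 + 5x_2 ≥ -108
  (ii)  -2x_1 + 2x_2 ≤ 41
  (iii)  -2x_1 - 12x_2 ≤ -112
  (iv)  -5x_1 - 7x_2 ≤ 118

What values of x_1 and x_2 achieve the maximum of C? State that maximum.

Vertices and C = -3x_1 + 8x_2:
  (421/4, 503/4) → C = 2761/4
  (928/47, 284/47) → C = -512/47
  (-67/7, 153/14) → C = 813/7

The binding constraints are -7x_1 + 5x_2 = -108 and -2x_1 + 2x_2 = 41.
Solving simultaneously gives x_1 = 421/4, x_2 = 503/4.

x_1 = 421/4, x_2 = 503/4, maximum C = 2761/4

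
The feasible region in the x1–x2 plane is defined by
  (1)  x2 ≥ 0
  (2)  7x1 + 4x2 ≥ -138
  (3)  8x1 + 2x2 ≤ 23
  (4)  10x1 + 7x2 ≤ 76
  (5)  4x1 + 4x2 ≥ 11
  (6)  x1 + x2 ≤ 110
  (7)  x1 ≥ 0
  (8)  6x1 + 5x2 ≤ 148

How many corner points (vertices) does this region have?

5

The feasible vertices (each the meet of two boundaries and inside every other half-plane) are:
  (23/8, 0)
  (11/4, 0)
  (1/4, 21/2)
  (0, 76/7)
  (0, 11/4)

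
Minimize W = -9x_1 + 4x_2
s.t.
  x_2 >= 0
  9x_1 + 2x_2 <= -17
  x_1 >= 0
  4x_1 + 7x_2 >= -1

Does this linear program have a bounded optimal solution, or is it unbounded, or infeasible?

The boundaries x_2 = 0 and x_1 = 0 meet at (0, 0), but that point violates 9x_1 + 2x_2 ≤ -17. Every candidate vertex is excluded by some other constraint, so the feasible region is empty.

infeasible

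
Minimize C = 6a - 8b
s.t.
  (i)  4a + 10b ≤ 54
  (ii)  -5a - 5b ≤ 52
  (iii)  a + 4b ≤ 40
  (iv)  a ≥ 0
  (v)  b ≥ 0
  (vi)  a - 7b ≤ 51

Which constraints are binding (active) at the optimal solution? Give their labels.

Vertices and C = 6a - 8b:
  (0, 27/5) → C = -216/5
  (27/2, 0) → C = 81
  (0, 0) → C = 0

The minimum is at (0, 27/5). Substituting into each constraint, equality holds for (i) and (iv); the remaining constraints have slack.

(i) and (iv)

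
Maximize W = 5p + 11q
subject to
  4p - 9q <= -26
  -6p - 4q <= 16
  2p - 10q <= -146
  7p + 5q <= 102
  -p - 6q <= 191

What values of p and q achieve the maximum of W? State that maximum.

Vertices and W = 5p + 11q:
  (-186/17, 211/17) → W = 1391/17
  (-244, 362) → W = 2762
  (29/8, 613/40) → W = 1867/10

p = -244, q = 362, maximum W = 2762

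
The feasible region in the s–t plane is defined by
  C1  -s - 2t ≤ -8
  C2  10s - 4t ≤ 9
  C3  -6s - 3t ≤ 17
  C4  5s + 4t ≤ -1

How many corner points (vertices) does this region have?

3

Pairwise boundary intersections that survive every other constraint:
  (-58/9, 65/9)
  (-17/3, 41/6)
  (-65/9, 79/9)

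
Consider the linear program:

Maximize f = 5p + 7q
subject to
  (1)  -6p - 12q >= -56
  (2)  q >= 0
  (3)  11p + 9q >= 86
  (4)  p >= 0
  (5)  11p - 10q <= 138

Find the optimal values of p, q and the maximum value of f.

p = 28/3, q = 0, maximum f = 140/3

Extreme points and f = 5p + 7q:
  (28/3, 0) → f = 140/3
  (88/13, 50/39) → f = 1670/39
  (86/11, 0) → f = 430/11

At the optimal vertex, -6p - 12q = -56 and q = 0.
Solving simultaneously gives p = 28/3, q = 0.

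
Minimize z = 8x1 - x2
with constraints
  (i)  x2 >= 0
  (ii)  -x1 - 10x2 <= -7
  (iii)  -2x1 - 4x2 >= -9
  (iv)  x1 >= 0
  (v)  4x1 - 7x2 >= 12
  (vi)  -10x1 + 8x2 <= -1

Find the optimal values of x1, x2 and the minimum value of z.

x1 = 169/47, x2 = 16/47, minimum z = 1336/47

Vertices and z = 8x1 - x2:
  (31/8, 5/16) → z = 491/16
  (169/47, 16/47) → z = 1336/47
  (37/10, 2/5) → z = 146/5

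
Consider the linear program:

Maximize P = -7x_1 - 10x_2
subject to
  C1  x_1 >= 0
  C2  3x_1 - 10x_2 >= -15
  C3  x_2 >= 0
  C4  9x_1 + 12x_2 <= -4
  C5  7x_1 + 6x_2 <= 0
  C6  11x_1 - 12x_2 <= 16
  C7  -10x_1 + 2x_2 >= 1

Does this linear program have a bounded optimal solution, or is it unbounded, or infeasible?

infeasible

The boundaries 3x_1 - 10x_2 = -15 and x_2 = 0 meet at (-5, 0), but that point violates x_1 ≥ 0. Every candidate vertex is excluded by some other constraint, so the feasible region is empty.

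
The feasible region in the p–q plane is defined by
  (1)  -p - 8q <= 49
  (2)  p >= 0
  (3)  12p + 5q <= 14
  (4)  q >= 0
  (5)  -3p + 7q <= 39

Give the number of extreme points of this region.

3

The feasible vertices (each the meet of two boundaries and inside every other half-plane) are:
  (0, 14/5)
  (0, 0)
  (7/6, 0)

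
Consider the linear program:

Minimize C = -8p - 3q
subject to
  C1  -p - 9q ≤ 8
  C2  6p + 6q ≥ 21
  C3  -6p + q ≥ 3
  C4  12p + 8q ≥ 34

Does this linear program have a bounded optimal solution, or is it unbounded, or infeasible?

From the feasible point (1/6, 4), moving in the direction (1, 6) keeps every constraint satisfied while C decreases without bound.

unbounded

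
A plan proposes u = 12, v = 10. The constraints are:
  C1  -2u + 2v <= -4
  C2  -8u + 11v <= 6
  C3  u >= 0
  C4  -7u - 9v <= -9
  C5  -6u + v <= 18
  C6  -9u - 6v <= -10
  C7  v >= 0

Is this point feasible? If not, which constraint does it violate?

Constraint C2: -8u + 11v = 14, which is not ≤ 6. All other constraints are satisfied.

not feasible — violates C2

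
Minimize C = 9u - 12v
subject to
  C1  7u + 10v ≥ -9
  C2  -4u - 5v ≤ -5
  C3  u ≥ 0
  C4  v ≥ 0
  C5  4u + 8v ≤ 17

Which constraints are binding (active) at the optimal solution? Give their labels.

Corner points and C = 9u - 12v:
  (0, 1) → C = -12
  (5/4, 0) → C = 45/4
  (0, 17/8) → C = -51/2
  (17/4, 0) → C = 153/4

The minimum is at (0, 17/8). Substituting into each constraint, equality holds for C3 and C5; the remaining constraints have slack.

C3 and C5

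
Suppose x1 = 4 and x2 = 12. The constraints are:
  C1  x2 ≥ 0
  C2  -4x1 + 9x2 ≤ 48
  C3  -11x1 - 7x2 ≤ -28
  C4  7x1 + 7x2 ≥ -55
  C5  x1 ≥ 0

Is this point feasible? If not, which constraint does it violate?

not feasible — violates C2

Constraint C2: -4x1 + 9x2 = 92, which is not ≤ 48. All other constraints are satisfied.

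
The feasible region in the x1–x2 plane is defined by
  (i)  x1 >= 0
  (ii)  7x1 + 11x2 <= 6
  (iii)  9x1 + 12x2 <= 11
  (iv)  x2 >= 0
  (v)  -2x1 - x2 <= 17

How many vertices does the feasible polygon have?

Pairwise boundary intersections that survive every other constraint:
  (0, 6/11)
  (0, 0)
  (6/7, 0)

3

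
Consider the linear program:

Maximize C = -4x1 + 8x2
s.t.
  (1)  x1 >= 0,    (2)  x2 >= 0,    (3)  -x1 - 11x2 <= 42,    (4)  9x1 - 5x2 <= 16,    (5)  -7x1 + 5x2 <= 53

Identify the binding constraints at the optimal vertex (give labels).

Feasible corners and C = -4x1 + 8x2:
  (0, 0) → C = 0
  (0, 53/5) → C = 424/5
  (16/9, 0) → C = -64/9
  (69/2, 589/10) → C = 1666/5

The maximum is at (69/2, 589/10). Substituting into each constraint, equality holds for (4) and (5); the remaining constraints have slack.

(4) and (5)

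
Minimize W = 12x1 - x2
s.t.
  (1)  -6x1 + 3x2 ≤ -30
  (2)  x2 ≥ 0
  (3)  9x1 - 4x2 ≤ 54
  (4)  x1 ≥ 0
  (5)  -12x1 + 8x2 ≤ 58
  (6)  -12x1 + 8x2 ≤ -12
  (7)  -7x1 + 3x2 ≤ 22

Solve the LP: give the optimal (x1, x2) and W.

Feasible corners and W = 12x1 - x2:
  (5, 0) → W = 60
  (14, 18) → W = 150
  (6, 0) → W = 72

The optimum lies where -6x1 + 3x2 = -30 and x2 = 0.
Solving simultaneously gives x1 = 5, x2 = 0.

x1 = 5, x2 = 0, minimum W = 60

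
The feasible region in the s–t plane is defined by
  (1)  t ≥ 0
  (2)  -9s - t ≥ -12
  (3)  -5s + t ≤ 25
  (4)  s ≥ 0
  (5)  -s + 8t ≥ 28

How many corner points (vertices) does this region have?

3

Of the 10 pairwise boundary intersections, those satisfying every inequality are:
  (0, 12)
  (68/73, 264/73)
  (0, 7/2)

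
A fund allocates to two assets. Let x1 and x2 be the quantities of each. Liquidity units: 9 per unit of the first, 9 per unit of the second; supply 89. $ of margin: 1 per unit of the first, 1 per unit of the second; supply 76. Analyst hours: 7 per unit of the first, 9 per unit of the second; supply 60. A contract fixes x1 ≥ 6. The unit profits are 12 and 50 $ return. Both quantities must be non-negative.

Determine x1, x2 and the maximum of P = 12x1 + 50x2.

x1 = 6, x2 = 2, maximum P = 172

Feasible corners and P = 12x1 + 50x2:
  (60/7, 0) → P = 720/7
  (6, 0) → P = 72
  (6, 2) → P = 172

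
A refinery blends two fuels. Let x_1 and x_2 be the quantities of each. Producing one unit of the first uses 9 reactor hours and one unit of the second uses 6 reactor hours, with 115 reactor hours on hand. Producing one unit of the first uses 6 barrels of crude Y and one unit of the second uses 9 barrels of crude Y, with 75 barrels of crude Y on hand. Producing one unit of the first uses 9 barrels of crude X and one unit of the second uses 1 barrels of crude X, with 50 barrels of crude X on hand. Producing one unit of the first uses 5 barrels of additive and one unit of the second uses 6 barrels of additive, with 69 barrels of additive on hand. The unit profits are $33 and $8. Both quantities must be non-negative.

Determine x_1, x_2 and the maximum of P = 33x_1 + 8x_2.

x_1 = 5, x_2 = 5, maximum P = 205

Vertices and P = 33x_1 + 8x_2:
  (0, 0) → P = 0
  (0, 25/3) → P = 200/3
  (50/9, 0) → P = 550/3
  (5, 5) → P = 205

The binding constraints are 6x_1 + 9x_2 = 75 and 9x_1 + x_2 = 50.
Solving simultaneously gives x_1 = 5, x_2 = 5.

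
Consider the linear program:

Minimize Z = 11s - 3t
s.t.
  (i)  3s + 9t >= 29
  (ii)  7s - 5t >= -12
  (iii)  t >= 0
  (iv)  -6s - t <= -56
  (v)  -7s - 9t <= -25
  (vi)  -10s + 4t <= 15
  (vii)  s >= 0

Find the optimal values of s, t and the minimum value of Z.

s = 268/37, t = 464/37, minimum Z = 1556/37

Vertices and Z = 11s - 3t:
  (29/3, 0) → Z = 319/3
  (475/51, 2/17) → Z = 5207/51
  (268/37, 464/37) → Z = 1556/37
The feasible region is unbounded (it extends along (5, 7), (1, 0)), but Z strictly increases along every unbounded feasible direction, so there is no improving ray and the minimum is attained at a vertex.

At the optimal vertex, 7s - 5t = -12 and -6s - t = -56.
Solving simultaneously gives s = 268/37, t = 464/37.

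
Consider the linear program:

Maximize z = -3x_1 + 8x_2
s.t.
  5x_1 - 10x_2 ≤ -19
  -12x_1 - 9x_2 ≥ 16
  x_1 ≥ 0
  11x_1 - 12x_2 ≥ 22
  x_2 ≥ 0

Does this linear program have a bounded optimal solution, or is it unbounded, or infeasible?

The boundaries 5x_1 - 10x_2 = -19 and 11x_1 - 12x_2 = 22 meet at (224/25, 319/50), but that point violates -12x_1 - 9x_2 ≥ 16. Every candidate vertex is excluded by some other constraint, so the feasible region is empty.

infeasible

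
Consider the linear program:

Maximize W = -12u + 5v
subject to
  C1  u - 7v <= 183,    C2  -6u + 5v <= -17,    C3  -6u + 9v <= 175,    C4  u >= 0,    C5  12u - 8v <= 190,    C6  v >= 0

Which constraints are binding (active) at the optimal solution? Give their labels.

C2 and C6

Corner points and W = -12u + 5v:
  (257/6, 48) → W = -274
  (17/6, 0) → W = -34
  (311/6, 54) → W = -352
  (95/6, 0) → W = -190

The maximum is at (17/6, 0). Substituting into each constraint, equality holds for C2 and C6; the remaining constraints have slack.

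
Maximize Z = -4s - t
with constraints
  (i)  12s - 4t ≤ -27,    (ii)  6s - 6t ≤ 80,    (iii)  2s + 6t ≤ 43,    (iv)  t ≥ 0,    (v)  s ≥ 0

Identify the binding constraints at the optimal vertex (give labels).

Extreme points and Z = -4s - t:
  (1/8, 57/8) → Z = -61/8
  (0, 27/4) → Z = -27/4
  (0, 43/6) → Z = -43/6

The maximum is at (0, 27/4). Substituting into each constraint, equality holds for (i) and (v); the remaining constraints have slack.

(i) and (v)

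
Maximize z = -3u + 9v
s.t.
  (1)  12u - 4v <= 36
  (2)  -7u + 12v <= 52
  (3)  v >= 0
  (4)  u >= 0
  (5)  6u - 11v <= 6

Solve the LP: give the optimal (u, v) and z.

u = 160/29, v = 219/29, maximum z = 1491/29

Vertices and z = -3u + 9v:
  (160/29, 219/29) → z = 1491/29
  (31/9, 4/3) → z = 5/3
  (0, 13/3) → z = 39
  (0, 0) → z = 0
  (1, 0) → z = -3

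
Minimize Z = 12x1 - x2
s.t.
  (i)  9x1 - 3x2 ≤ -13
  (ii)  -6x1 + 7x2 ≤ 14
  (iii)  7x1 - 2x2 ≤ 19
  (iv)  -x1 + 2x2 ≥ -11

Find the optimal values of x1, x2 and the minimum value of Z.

Vertices and Z = 12x1 - x2:
  (-49/45, 16/15) → Z = -212/15
  (-59/15, -112/15) → Z = -596/15
  (-21, -16) → Z = -236

x1 = -21, x2 = -16, minimum Z = -236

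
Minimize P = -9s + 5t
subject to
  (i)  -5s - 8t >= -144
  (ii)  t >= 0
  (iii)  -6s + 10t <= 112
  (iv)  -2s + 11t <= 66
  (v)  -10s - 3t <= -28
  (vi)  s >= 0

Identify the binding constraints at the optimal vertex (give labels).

Feasible corners and P = -9s + 5t:
  (144/5, 0) → P = -1296/5
  (1056/71, 618/71) → P = -6414/71
  (14/5, 0) → P = -126/5
  (55/58, 179/29) → P = 1295/58

The minimum is at (144/5, 0). Substituting into each constraint, equality holds for (i) and (ii); the remaining constraints have slack.

(i) and (ii)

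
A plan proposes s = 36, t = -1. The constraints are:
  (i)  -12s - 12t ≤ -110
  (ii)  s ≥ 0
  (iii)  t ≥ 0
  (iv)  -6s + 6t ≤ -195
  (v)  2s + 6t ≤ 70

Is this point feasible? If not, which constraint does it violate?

Constraint (iii): t = -1, which is not ≥ 0. All other constraints are satisfied.

not feasible — violates (iii)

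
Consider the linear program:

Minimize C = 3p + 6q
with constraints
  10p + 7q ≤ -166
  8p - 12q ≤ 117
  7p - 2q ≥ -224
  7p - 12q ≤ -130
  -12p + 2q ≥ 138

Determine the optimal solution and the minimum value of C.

p = -1214/35, q = -47/5, minimum C = -5616/35

Corner points and C = 3p + 6q:
  (-1900/69, 1078/69) → C = 256/23
  (-2902/169, 138/169) → C = -606/13
  (-1214/35, -47/5) → C = -5616/35

The optimum lies where 7p - 2q = -224 and 7p - 12q = -130.
Solving simultaneously gives p = -1214/35, q = -47/5.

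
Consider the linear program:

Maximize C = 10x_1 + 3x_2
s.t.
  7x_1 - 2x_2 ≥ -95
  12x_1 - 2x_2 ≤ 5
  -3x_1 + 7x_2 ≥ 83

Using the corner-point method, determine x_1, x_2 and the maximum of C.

x_1 = 20, x_2 = 235/2, maximum C = 1105/2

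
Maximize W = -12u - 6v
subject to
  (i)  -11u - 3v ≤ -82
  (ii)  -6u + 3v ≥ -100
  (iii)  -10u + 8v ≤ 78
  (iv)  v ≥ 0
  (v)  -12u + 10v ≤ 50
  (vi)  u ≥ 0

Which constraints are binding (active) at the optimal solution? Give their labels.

(i) and (iv)

Corner points and W = -12u - 6v:
  (82/11, 0) → W = -984/11
  (335/73, 767/73) → W = -8622/73
  (50/3, 0) → W = -200
  (575/12, 125/2) → W = -950

The maximum is at (82/11, 0). Substituting into each constraint, equality holds for (i) and (iv); the remaining constraints have slack.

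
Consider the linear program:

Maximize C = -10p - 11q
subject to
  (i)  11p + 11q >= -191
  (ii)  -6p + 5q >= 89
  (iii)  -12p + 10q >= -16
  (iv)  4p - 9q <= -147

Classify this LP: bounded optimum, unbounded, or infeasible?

bounded optimum

Extreme points and C = -10p - 11q:
  (-3336/143, 853/143) → C = 23977/143
  (-33/17, 263/17) → C = -2563/17
The feasible region has finitely many vertices and no improving ray; the maximum is 23977/143 at (-3336/143, 853/143).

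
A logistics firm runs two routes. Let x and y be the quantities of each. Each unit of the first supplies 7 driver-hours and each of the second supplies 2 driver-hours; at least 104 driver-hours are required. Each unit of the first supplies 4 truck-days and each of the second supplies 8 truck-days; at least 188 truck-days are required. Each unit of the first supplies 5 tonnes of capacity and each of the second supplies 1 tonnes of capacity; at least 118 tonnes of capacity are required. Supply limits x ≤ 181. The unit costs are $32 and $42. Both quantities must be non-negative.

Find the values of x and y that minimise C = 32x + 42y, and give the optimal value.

Extreme points and C = 32x + 42y:
  (0, 118) → C = 4956
  (47, 0) → C = 1504
  (181, 0) → C = 5792
  (21, 13) → C = 1218
The feasible region is unbounded (it extends along (0, 1)), but C strictly increases along every unbounded feasible direction, so there is no improving ray and the minimum is attained at a vertex.

At the optimal vertex, 4x + 8y = 188 and 5x + y = 118.
Solving simultaneously gives x = 21, y = 13.

x = 21, y = 13, minimum C = 1218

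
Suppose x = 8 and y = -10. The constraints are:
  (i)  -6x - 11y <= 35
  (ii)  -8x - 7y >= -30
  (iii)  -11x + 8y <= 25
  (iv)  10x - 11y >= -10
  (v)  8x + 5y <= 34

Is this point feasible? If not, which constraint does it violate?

not feasible — violates (i)

Constraint (i): -6x - 11y = 62, which is not ≤ 35. All other constraints are satisfied.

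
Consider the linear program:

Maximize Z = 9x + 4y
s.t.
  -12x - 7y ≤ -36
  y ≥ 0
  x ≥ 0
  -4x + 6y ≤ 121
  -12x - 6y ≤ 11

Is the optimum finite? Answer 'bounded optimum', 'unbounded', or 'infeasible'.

From the feasible point (3, 0), moving in the direction (6, 4) keeps every constraint satisfied while Z increases without bound.

unbounded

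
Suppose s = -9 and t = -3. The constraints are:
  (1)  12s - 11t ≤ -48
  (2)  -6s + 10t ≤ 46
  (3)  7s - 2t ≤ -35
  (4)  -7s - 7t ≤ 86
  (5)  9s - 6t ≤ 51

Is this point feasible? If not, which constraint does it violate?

feasible

(1): -75 ≤ -48 ✓
(2): 24 ≤ 46 ✓
(3): -57 ≤ -35 ✓
(4): 84 ≤ 86 ✓
(5): -63 ≤ 51 ✓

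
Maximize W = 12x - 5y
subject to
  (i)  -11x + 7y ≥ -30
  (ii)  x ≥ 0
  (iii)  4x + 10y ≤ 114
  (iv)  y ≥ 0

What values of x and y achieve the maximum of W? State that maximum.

Corner points and W = 12x - 5y:
  (183/23, 189/23) → W = 1251/23
  (30/11, 0) → W = 360/11
  (0, 57/5) → W = -57
  (0, 0) → W = 0

x = 183/23, y = 189/23, maximum W = 1251/23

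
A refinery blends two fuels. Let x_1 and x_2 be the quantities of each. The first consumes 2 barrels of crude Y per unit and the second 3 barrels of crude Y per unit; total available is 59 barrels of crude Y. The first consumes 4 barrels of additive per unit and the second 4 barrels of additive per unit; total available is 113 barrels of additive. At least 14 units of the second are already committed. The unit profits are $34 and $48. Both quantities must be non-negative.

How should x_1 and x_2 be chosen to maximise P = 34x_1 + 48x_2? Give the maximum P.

x_1 = 17/2, x_2 = 14, maximum P = 961

Corner points and P = 34x_1 + 48x_2:
  (0, 59/3) → P = 944
  (0, 14) → P = 672
  (17/2, 14) → P = 961

The binding constraints are 2x_1 + 3x_2 = 59 and x_2 = 14.
Solving simultaneously gives x_1 = 17/2, x_2 = 14.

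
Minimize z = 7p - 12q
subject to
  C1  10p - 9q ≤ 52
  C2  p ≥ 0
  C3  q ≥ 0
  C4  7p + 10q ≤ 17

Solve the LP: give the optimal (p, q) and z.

p = 0, q = 17/10, minimum z = -102/5

Vertices and z = 7p - 12q:
  (0, 0) → z = 0
  (0, 17/10) → z = -102/5
  (17/7, 0) → z = 17

The optimum lies where p = 0 and 7p + 10q = 17.
Solving simultaneously gives p = 0, q = 17/10.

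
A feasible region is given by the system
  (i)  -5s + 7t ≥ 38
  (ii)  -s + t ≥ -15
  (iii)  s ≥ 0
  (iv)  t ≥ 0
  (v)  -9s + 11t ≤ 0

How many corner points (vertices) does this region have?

Of the 10 pairwise boundary intersections, those satisfying every inequality are:
  (143/2, 113/2)
  (209/4, 171/4)
  (165/2, 135/2)

3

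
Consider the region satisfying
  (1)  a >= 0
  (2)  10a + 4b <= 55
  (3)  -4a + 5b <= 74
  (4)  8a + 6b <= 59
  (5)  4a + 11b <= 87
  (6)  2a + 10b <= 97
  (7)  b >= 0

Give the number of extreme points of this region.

Intersecting each pair of boundary lines and keeping only the points that satisfy every inequality leaves:
  (0, 87/11)
  (0, 0)
  (47/14, 75/14)
  (11/2, 0)
  (127/64, 115/16)

5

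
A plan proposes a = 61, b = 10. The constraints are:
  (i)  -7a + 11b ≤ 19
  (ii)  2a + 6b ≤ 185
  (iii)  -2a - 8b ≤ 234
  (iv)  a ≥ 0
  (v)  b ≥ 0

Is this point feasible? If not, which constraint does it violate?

(i): -317 ≤ 19 ✓
(ii): 182 ≤ 185 ✓
(iii): -202 ≤ 234 ✓
(iv): 61 ≥ 0 ✓
(v): 10 ≥ 0 ✓

feasible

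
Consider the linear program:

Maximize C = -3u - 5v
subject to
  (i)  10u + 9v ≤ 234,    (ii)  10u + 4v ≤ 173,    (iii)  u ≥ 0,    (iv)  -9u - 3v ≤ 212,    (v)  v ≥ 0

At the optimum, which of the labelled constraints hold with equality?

(iii) and (v)

Corner points and C = -3u - 5v:
  (621/50, 61/5) → C = -4913/50
  (0, 26) → C = -130
  (173/10, 0) → C = -519/10
  (0, 0) → C = 0

The maximum is at (0, 0). Substituting into each constraint, equality holds for (iii) and (v); the remaining constraints have slack.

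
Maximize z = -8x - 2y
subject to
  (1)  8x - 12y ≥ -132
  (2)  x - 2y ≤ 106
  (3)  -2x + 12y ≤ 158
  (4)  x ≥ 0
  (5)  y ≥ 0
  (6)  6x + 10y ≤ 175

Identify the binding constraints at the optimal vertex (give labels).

(4) and (5)

Corner points and z = -8x - 2y:
  (13/3, 125/9) → z = -562/9
  (0, 11) → z = -22
  (130/23, 649/46) → z = -1689/23
  (0, 0) → z = 0
  (175/6, 0) → z = -700/3

The maximum is at (0, 0). Substituting into each constraint, equality holds for (4) and (5); the remaining constraints have slack.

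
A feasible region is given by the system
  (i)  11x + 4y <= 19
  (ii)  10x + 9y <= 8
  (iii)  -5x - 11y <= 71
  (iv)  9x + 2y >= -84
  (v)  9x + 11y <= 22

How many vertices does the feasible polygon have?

The feasible vertices (each the meet of two boundaries and inside every other half-plane) are:
  (139/59, -102/59)
  (493/101, -876/101)
  (-110/29, 148/29)
  (-782/89, -219/89)
  (-968/81, 106/9)

5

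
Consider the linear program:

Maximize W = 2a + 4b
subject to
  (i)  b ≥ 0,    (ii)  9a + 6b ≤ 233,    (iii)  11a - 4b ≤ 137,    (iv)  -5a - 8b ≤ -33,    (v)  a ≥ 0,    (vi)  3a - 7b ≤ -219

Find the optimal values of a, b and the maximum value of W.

a = 0, b = 233/6, maximum W = 466/3

Vertices and W = 2a + 4b:
  (0, 233/6) → W = 466/3
  (317/81, 890/27) → W = 11314/81
  (0, 219/7) → W = 876/7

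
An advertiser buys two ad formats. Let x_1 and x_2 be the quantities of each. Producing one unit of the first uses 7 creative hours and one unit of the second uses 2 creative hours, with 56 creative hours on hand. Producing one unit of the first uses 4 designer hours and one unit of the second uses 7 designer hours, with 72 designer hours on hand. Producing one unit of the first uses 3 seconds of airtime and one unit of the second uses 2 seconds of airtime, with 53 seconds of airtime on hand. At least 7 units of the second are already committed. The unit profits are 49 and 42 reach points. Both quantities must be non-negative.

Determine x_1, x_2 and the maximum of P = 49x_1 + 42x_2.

Extreme points and P = 49x_1 + 42x_2:
  (0, 72/7) → P = 432
  (0, 7) → P = 294
  (23/4, 7) → P = 2303/4

At the optimal vertex, 4x_1 + 7x_2 = 72 and x_2 = 7.
Solving simultaneously gives x_1 = 23/4, x_2 = 7.

x_1 = 23/4, x_2 = 7, maximum P = 2303/4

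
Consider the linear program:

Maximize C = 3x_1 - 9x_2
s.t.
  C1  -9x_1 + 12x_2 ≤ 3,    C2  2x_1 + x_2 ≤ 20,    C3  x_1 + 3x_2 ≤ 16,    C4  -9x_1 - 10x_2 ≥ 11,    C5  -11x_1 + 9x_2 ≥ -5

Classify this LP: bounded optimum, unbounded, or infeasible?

From the feasible point (-9/11, -4/11), moving in the direction (-9, -11) keeps every constraint satisfied while C increases without bound.

unbounded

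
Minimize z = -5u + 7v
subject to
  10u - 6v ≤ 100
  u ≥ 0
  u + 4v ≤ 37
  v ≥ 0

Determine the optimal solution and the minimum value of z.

Corner points and z = -5u + 7v:
  (311/23, 135/23) → z = -610/23
  (10, 0) → z = -50
  (0, 37/4) → z = 259/4
  (0, 0) → z = 0

u = 10, v = 0, minimum z = -50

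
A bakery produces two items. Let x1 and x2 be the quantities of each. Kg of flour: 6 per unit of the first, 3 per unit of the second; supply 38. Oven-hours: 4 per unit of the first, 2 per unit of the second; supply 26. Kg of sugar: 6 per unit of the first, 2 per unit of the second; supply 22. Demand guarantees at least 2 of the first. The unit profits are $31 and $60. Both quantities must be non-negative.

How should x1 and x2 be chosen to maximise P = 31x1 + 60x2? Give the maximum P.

x1 = 2, x2 = 5, maximum P = 362

Corner points and P = 31x1 + 60x2:
  (11/3, 0) → P = 341/3
  (2, 0) → P = 62
  (2, 5) → P = 362

At the optimal vertex, 6x1 + 2x2 = 22 and x1 = 2.
Solving simultaneously gives x1 = 2, x2 = 5.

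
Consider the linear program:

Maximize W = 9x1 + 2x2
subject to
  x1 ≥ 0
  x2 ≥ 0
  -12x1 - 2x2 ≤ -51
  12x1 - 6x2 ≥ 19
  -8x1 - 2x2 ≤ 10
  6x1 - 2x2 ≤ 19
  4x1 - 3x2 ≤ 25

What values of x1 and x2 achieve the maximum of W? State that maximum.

x1 = 19/3, x2 = 19/2, maximum W = 76

Extreme points and W = 9x1 + 2x2:
  (43/12, 4) → W = 161/4
  (35/9, 13/6) → W = 118/3
  (19/3, 19/2) → W = 76

The optimum lies where 12x1 - 6x2 = 19 and 6x1 - 2x2 = 19.
Solving simultaneously gives x1 = 19/3, x2 = 19/2.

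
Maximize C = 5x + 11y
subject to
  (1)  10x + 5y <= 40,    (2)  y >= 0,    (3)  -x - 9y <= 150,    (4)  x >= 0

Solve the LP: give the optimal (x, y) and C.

Vertices and C = 5x + 11y:
  (4, 0) → C = 20
  (0, 8) → C = 88
  (0, 0) → C = 0

The binding constraints are 10x + 5y = 40 and x = 0.
Solving simultaneously gives x = 0, y = 8.

x = 0, y = 8, maximum C = 88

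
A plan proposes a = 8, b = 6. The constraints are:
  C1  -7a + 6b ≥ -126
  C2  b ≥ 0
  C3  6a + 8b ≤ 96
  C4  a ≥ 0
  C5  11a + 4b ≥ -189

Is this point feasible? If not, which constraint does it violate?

C1: -20 ≥ -126 ✓
C2: 6 ≥ 0 ✓
C3: 96 ≤ 96 ✓
C4: 8 ≥ 0 ✓
C5: 112 ≥ -189 ✓

feasible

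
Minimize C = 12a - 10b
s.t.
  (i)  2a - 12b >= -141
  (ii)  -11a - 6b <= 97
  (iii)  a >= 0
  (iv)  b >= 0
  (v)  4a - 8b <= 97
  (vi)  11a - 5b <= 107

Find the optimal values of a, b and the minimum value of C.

Feasible corners and C = 12a - 10b:
  (0, 47/4) → C = -235/2
  (1989/122, 1765/122) → C = 3109/61
  (0, 0) → C = 0
  (107/11, 0) → C = 1284/11

a = 0, b = 47/4, minimum C = -235/2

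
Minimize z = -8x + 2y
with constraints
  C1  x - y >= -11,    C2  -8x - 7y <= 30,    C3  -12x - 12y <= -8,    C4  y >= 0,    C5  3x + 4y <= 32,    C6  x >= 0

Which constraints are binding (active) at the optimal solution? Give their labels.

C4 and C5

Feasible corners and z = -8x + 2y:
  (2/3, 0) → z = -16/3
  (0, 2/3) → z = 4/3
  (32/3, 0) → z = -256/3
  (0, 8) → z = 16

The minimum is at (32/3, 0). Substituting into each constraint, equality holds for C4 and C5; the remaining constraints have slack.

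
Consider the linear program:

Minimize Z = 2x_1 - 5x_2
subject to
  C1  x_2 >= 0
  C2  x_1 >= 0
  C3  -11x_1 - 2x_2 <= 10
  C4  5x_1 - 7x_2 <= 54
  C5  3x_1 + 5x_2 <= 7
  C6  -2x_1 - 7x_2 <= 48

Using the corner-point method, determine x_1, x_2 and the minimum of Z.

x_1 = 0, x_2 = 7/5, minimum Z = -7

Extreme points and Z = 2x_1 - 5x_2:
  (0, 0) → Z = 0
  (7/3, 0) → Z = 14/3
  (0, 7/5) → Z = -7

At the optimal vertex, x_1 = 0 and 3x_1 + 5x_2 = 7.
Solving simultaneously gives x_1 = 0, x_2 = 7/5.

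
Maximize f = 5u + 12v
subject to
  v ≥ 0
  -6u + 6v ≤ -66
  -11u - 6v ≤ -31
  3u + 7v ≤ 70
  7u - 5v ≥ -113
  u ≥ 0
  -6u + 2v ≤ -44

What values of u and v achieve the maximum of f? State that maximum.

u = 147/10, v = 37/10, maximum f = 1179/10

Corner points and f = 5u + 12v:
  (11, 0) → f = 55
  (70/3, 0) → f = 350/3
  (147/10, 37/10) → f = 1179/10

At the optimal vertex, -6u + 6v = -66 and 3u + 7v = 70.
Solving simultaneously gives u = 147/10, v = 37/10.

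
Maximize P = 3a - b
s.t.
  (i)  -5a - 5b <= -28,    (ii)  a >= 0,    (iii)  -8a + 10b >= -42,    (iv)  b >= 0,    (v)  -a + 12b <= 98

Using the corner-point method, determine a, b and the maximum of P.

Corner points and P = 3a - b:
  (0, 28/5) → P = -28/5
  (49/9, 7/45) → P = 728/45
  (0, 49/6) → P = -49/6
  (742/43, 413/43) → P = 1813/43

a = 742/43, b = 413/43, maximum P = 1813/43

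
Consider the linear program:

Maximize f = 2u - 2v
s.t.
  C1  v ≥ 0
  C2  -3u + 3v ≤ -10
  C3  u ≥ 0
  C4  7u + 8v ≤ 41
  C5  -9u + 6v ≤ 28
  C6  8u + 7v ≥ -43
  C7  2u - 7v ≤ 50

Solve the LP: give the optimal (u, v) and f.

u = 41/7, v = 0, maximum f = 82/7

Vertices and f = 2u - 2v:
  (10/3, 0) → f = 20/3
  (41/7, 0) → f = 82/7
  (203/45, 53/45) → f = 20/3

The optimum lies where v = 0 and 7u + 8v = 41.
Solving simultaneously gives u = 41/7, v = 0.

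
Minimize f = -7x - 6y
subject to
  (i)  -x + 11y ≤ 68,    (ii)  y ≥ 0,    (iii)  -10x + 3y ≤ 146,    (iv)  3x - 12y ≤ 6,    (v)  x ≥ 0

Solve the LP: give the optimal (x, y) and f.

x = 42, y = 10, minimum f = -354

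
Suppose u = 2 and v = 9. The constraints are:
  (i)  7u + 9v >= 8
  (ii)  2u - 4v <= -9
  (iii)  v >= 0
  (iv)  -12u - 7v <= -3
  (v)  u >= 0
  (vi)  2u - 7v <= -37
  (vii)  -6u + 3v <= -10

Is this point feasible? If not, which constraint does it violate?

not feasible — violates (vii)

Constraint (vii): -6u + 3v = 15, which is not ≤ -10. All other constraints are satisfied.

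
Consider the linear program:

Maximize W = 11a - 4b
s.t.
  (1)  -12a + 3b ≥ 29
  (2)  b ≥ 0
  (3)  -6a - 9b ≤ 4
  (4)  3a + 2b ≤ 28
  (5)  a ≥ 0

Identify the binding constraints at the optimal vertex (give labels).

Extreme points and W = 11a - 4b:
  (26/33, 141/11) → W = -1406/33
  (0, 29/3) → W = -116/3
  (0, 14) → W = -56

The maximum is at (0, 29/3). Substituting into each constraint, equality holds for (1) and (5); the remaining constraints have slack.

(1) and (5)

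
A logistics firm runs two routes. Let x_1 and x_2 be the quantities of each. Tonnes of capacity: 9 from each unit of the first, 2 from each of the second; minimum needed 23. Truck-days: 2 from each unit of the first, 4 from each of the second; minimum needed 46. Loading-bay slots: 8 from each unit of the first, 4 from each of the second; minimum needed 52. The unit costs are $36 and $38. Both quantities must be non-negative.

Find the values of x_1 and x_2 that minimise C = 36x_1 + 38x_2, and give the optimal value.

x_1 = 1, x_2 = 11, minimum C = 454

The feasible region is unbounded (it extends along (0, 1), (1, 0)), but C strictly increases along every unbounded feasible direction, so there is no improving ray and the minimum is attained at a vertex.

The binding constraints are 2x_1 + 4x_2 = 46 and 8x_1 + 4x_2 = 52.
Solving simultaneously gives x_1 = 1, x_2 = 11.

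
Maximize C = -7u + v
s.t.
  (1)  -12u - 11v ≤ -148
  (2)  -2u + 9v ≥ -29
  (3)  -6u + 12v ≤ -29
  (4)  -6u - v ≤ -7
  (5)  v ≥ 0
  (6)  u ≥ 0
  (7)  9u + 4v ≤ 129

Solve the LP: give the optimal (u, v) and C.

Vertices and C = -7u + v:
  (419/42, 18/7) → C = -2825/42
  (37/3, 0) → C = -259/3
  (416/33, 171/44) → C = -11135/132
  (43/3, 0) → C = -301/3

At the optimal vertex, -12u - 11v = -148 and -6u + 12v = -29.
Solving simultaneously gives u = 419/42, v = 18/7.

u = 419/42, v = 18/7, maximum C = -2825/42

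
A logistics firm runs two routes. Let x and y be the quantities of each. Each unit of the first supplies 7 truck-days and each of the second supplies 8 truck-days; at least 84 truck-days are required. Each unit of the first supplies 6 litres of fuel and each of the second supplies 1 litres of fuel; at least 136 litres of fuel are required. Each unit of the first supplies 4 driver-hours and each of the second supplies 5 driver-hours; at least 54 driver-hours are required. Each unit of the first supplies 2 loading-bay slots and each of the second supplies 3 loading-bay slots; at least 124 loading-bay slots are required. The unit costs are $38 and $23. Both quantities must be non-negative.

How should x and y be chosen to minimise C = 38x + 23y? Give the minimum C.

Corner points and C = 38x + 23y:
  (0, 136) → C = 3128
  (62, 0) → C = 2356
  (71/4, 59/2) → C = 1353
The feasible region is unbounded (it extends along (0, 1), (1, 0)), but C strictly increases along every unbounded feasible direction, so there is no improving ray and the minimum is attained at a vertex.

At the optimal vertex, 6x + y = 136 and 2x + 3y = 124.
Solving simultaneously gives x = 71/4, y = 59/2.

x = 71/4, y = 59/2, minimum C = 1353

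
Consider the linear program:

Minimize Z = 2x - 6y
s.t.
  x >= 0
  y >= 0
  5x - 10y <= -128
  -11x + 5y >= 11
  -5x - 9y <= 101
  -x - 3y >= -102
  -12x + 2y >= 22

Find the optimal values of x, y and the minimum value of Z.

x = 0, y = 34, minimum Z = -204

The binding constraints are x = 0 and -x - 3y = -102.
Solving simultaneously gives x = 0, y = 34.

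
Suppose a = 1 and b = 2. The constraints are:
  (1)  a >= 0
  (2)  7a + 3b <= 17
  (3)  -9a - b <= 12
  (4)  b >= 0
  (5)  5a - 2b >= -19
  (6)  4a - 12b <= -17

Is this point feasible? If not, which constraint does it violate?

feasible

(1): 1 ≥ 0 ✓
(2): 13 ≤ 17 ✓
(3): -11 ≤ 12 ✓
(4): 2 ≥ 0 ✓
(5): 1 ≥ -19 ✓
(6): -20 ≤ -17 ✓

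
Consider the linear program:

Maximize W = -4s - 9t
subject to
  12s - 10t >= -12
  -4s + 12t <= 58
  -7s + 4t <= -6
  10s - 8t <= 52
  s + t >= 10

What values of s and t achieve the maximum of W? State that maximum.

s = 22/3, t = 8/3, maximum W = -160/3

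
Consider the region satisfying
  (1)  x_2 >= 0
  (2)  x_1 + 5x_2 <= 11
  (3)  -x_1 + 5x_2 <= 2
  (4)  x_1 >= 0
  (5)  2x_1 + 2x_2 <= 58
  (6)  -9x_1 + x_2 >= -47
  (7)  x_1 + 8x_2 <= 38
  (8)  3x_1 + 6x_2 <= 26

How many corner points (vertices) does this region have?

The feasible vertices (each the meet of two boundaries and inside every other half-plane) are:
  (0, 0)
  (47/9, 0)
  (9/2, 13/10)
  (123/23, 26/23)
  (0, 2/5)

5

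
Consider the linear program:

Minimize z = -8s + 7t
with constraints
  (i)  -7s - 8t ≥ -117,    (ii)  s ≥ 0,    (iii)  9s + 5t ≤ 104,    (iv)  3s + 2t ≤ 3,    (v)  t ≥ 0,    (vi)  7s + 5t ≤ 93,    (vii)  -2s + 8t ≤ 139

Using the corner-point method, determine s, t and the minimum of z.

Vertices and z = -8s + 7t:
  (0, 3/2) → z = 21/2
  (0, 0) → z = 0
  (1, 0) → z = -8

At the optimal vertex, 3s + 2t = 3 and t = 0.
Solving simultaneously gives s = 1, t = 0.

s = 1, t = 0, minimum z = -8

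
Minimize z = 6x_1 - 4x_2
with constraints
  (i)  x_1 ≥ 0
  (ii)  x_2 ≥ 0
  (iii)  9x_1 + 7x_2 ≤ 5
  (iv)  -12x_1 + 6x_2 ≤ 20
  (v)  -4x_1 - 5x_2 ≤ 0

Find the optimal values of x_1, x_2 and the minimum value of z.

Extreme points and z = 6x_1 - 4x_2:
  (0, 0) → z = 0
  (0, 5/7) → z = -20/7
  (5/9, 0) → z = 10/3

x_1 = 0, x_2 = 5/7, minimum z = -20/7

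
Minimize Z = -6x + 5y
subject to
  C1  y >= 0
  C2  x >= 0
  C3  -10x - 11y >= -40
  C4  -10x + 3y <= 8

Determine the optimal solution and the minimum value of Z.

Vertices and Z = -6x + 5y:
  (0, 0) → Z = 0
  (4, 0) → Z = -24
  (0, 8/3) → Z = 40/3
  (8/35, 24/7) → Z = 552/35

The binding constraints are y = 0 and -10x - 11y = -40.
Solving simultaneously gives x = 4, y = 0.

x = 4, y = 0, minimum Z = -24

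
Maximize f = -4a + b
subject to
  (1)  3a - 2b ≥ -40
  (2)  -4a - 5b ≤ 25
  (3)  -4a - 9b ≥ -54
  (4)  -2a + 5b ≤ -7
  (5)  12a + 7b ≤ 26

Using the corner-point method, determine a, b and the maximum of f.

Vertices and f = -4a + b:
  (-3, -13/5) → f = 47/5
  (305/32, -101/8) → f = -203/4
  (179/74, -16/37) → f = -374/37

The optimum lies where -4a - 5b = 25 and -2a + 5b = -7.
Solving simultaneously gives a = -3, b = -13/5.

a = -3, b = -13/5, maximum f = 47/5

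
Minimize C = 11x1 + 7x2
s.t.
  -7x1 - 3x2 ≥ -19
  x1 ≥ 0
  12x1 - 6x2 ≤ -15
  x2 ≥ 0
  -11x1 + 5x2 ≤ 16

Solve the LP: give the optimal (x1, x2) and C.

x1 = 0, x2 = 5/2, minimum C = 35/2

Vertices and C = 11x1 + 7x2:
  (23/26, 111/26) → C = 515/13
  (47/68, 321/68) → C = 691/17
  (0, 5/2) → C = 35/2
  (0, 16/5) → C = 112/5

The optimum lies where x1 = 0 and 12x1 - 6x2 = -15.
Solving simultaneously gives x1 = 0, x2 = 5/2.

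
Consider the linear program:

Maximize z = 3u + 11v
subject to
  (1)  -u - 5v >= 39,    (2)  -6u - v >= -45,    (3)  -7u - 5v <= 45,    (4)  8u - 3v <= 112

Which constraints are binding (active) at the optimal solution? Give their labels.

Feasible corners and z = 3u + 11v:
  (264/29, -279/29) → z = -2277/29
  (-1, -38/5) → z = -433/5
  (19/2, -12) → z = -207/2
  (425/61, -1144/61) → z = -11309/61

The maximum is at (264/29, -279/29). Substituting into each constraint, equality holds for (1) and (2); the remaining constraints have slack.

(1) and (2)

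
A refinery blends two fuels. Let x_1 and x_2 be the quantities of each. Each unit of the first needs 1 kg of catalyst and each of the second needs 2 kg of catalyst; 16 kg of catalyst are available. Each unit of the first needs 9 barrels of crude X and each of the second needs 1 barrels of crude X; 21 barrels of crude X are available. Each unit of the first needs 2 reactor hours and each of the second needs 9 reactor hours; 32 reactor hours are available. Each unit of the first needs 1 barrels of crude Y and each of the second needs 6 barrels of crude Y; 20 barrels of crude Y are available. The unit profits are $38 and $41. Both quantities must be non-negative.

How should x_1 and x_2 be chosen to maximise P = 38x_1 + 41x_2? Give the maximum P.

x_1 = 2, x_2 = 3, maximum P = 199

Vertices and P = 38x_1 + 41x_2:
  (0, 0) → P = 0
  (0, 10/3) → P = 410/3
  (7/3, 0) → P = 266/3
  (2, 3) → P = 199

The optimum lies where 9x_1 + x_2 = 21 and x_1 + 6x_2 = 20.
Solving simultaneously gives x_1 = 2, x_2 = 3.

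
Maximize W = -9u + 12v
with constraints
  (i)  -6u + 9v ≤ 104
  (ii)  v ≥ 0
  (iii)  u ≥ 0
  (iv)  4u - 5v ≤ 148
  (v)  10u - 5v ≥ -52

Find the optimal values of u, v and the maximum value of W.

u = 13/15, v = 182/15, maximum W = 689/5

Feasible corners and W = -9u + 12v:
  (926/3, 652/3) → W = -170
  (13/15, 182/15) → W = 689/5
  (0, 0) → W = 0
  (37, 0) → W = -333
  (0, 52/5) → W = 624/5

The optimum lies where -6u + 9v = 104 and 10u - 5v = -52.
Solving simultaneously gives u = 13/15, v = 182/15.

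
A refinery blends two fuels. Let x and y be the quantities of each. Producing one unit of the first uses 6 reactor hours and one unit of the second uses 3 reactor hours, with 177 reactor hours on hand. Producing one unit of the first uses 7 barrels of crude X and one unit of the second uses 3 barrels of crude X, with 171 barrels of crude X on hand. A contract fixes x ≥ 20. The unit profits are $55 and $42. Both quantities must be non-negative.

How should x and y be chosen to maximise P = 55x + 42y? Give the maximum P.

x = 20, y = 31/3, maximum P = 1534

At the optimal vertex, 7x + 3y = 171 and x = 20.
Solving simultaneously gives x = 20, y = 31/3.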